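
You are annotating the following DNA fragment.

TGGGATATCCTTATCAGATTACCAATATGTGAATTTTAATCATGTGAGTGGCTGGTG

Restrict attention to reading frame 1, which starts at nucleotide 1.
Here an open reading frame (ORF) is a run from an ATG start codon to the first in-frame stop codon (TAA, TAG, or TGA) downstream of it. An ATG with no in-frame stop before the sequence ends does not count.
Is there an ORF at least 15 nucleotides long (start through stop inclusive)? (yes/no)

Frame 1: TGG GAT ATC CTT ATC AGA TTA CCA ATA TGT GAA TTT TAA TCA TGT GAG TGG CTG GTG — no ATG→stop ORF.
Largest ORF found is 0 nucleotides < 15, so no.

no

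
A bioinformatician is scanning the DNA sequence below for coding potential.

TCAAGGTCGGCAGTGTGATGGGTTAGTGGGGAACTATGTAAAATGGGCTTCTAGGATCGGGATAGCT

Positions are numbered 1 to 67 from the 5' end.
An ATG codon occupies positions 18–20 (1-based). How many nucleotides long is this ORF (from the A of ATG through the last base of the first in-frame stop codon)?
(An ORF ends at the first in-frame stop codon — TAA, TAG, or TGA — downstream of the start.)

9

Codons from position 18: ATG (18–20), GGT (21–23), TAG (24–26).
TAG is the first in-frame stop; ORF spans 18–26, 9 nucleotides.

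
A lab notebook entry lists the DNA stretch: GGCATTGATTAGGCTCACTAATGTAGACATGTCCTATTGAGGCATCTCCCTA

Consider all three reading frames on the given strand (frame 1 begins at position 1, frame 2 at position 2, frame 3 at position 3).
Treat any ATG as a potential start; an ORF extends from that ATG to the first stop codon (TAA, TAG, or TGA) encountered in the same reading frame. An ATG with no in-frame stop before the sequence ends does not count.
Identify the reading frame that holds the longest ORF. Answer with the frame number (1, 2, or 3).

2

Frame 1: GGC ATT GAT TAG GCT CAC TAA TGT AGA CAT GTC CTA TTG AGG CAT CTC CCT — no ATG→stop ORF.
Frame 2: GCA TTG ATT AGG CTC ACT AAT GTA GAC ATG TCC TAT TGA GGC ATC TCC CTA — ATG at 29, stop TGA at 38 → 12 nt.
Frame 3: CAT TGA TTA GGC TCA CTA ATG TAG ACA TGT CCT ATT GAG GCA TCT CCC — ATG at 21, stop TAG at 24 → 6 nt.
Longest ORF is 12 nt in frame 2 (positions 29–40).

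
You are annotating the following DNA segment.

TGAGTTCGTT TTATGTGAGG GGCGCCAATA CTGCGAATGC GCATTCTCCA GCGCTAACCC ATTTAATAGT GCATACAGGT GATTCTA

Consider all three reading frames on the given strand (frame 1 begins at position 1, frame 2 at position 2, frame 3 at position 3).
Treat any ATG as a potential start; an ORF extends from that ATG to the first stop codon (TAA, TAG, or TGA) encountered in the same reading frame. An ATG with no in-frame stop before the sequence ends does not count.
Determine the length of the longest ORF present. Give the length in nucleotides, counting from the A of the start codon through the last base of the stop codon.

Frame 1: TGA GTT CGT TTT ATG TGA GGG GCG CCA ATA CTG CGA ATG CGC ATT CTC CAG CGC TAA CCC ATT TAA TAG TGC ATA CAG GTG ATT CTA — ATG at 13, stop TGA at 16 → 6 nt; ATG at 37, stop TAA at 55 → 21 nt.
Frame 2: GAG TTC GTT TTA TGT GAG GGG CGC CAA TAC TGC GAA TGC GCA TTC TCC AGC GCT AAC CCA TTT AAT AGT GCA TAC AGG TGA TTC — no ATG→stop ORF.
Frame 3: AGT TCG TTT TAT GTG AGG GGC GCC AAT ACT GCG AAT GCG CAT TCT CCA GCG CTA ACC CAT TTA ATA GTG CAT ACA GGT GAT TCT — no ATG→stop ORF.
Longest: frame 1, positions 37–57, 21 nt = 7 codons = 6 aa. → 21 nucleotides.

21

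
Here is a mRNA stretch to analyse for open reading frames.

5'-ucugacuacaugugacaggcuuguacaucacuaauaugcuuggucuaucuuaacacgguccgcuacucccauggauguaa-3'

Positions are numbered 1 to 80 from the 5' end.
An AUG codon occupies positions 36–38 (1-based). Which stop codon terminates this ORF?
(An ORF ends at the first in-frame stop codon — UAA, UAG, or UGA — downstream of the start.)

Codons from position 36: AUG (36–38), CUU (39–41), GGU (42–44), CUA (45–47), UCU (48–50), UAA (51–53).
The first in-frame stop codon is UAA.

UAA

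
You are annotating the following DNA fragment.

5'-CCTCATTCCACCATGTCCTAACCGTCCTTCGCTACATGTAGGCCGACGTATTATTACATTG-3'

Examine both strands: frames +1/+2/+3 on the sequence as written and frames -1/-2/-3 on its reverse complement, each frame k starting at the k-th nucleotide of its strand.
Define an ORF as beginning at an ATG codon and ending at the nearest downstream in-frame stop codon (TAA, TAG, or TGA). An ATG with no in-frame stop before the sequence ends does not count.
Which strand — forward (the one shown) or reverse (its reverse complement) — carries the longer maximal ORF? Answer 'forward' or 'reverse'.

Reverse complement (5'→3'): CAATGTAATAATACGTCGGCCTACATGTAGCGAAGGACGGTTAGGACATGGTGGAATGAGG
Frame +1: CCT CAT TCC ACC ATG TCC TAA CCG TCC TTC GCT ACA TGT AGG CCG ACG TAT TAT TAC ATT — ATG at 13, stop TAA at 19 → 9 nt.
Frame +2: CTC ATT CCA CCA TGT CCT AAC CGT CCT TCG CTA CAT GTA GGC CGA CGT ATT ATT ACA TTG — no ATG→stop ORF.
Frame +3: TCA TTC CAC CAT GTC CTA ACC GTC CTT CGC TAC ATG TAG GCC GAC GTA TTA TTA CAT — ATG at 36, stop TAG at 39 → 6 nt.
Frame -1: CAA TGT AAT AAT ACG TCG GCC TAC ATG TAG CGA AGG ACG GTT AGG ACA TGG TGG AAT GAG — ATG at 25, stop TAG at 28 → 6 nt.
Frame -2: AAT GTA ATA ATA CGT CGG CCT ACA TGT AGC GAA GGA CGG TTA GGA CAT GGT GGA ATG AGG — no ATG→stop ORF.
Frame -3: ATG TAA TAA TAC GTC GGC CTA CAT GTA GCG AAG GAC GGT TAG GAC ATG GTG GAA TGA — ATG at 3, stop TAA at 6 → 6 nt; ATG at 48, stop TGA at 57 → 12 nt.
Forward-strand max 9 nt; reverse-strand max 12 nt. The reverse strand has the longer ORF.

reverse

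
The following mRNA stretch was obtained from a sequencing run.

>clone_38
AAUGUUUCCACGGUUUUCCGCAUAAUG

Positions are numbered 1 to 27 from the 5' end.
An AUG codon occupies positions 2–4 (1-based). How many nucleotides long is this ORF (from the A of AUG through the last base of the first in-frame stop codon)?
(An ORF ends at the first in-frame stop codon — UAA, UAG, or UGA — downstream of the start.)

24

Codons from position 2: AUG (2–4), UUU (5–7), CCA (8–10), CGG (11–13), UUU (14–16), UCC (17–19), GCA (20–22), UAA (23–25).
UAA is the first in-frame stop; ORF spans 2–25, 24 nucleotides.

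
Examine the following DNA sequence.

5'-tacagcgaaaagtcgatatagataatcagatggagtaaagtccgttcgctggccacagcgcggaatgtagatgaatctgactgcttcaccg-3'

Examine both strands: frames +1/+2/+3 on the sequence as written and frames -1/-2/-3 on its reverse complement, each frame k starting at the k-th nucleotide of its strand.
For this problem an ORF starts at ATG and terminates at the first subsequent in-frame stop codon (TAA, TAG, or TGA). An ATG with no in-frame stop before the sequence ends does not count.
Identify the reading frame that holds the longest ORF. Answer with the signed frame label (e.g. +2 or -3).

Reverse complement (5'→3'): CGGTGAAGCAGTCAGATTCATCTACATTCCGCGCTGTGGCCAGCGAACGGACTTTACTCCATCTGATTATCTATATCGACTTTTCGCTGTA
Frame +1: TAC AGC GAA AAG TCG ATA TAG ATA ATC AGA TGG AGT AAA GTC CGT TCG CTG GCC ACA GCG CGG AAT GTA GAT GAA TCT GAC TGC TTC ACC — no ATG→stop ORF.
Frame +2: ACA GCG AAA AGT CGA TAT AGA TAA TCA GAT GGA GTA AAG TCC GTT CGC TGG CCA CAG CGC GGA ATG TAG ATG AAT CTG ACT GCT TCA CCG — ATG at 65, stop TAG at 68 → 6 nt.
Frame +3: CAG CGA AAA GTC GAT ATA GAT AAT CAG ATG GAG TAA AGT CCG TTC GCT GGC CAC AGC GCG GAA TGT AGA TGA ATC TGA CTG CTT CAC — ATG at 30, stop TAA at 36 → 9 nt.
Frame -1: CGG TGA AGC AGT CAG ATT CAT CTA CAT TCC GCG CTG TGG CCA GCG AAC GGA CTT TAC TCC ATC TGA TTA TCT ATA TCG ACT TTT CGC TGT — no ATG→stop ORF.
Frame -2: GGT GAA GCA GTC AGA TTC ATC TAC ATT CCG CGC TGT GGC CAG CGA ACG GAC TTT ACT CCA TCT GAT TAT CTA TAT CGA CTT TTC GCT GTA — no ATG→stop ORF.
Frame -3: GTG AAG CAG TCA GAT TCA TCT ACA TTC CGC GCT GTG GCC AGC GAA CGG ACT TTA CTC CAT CTG ATT ATC TAT ATC GAC TTT TCG CTG — no ATG→stop ORF.
Longest ORF is 9 nt in frame +3 (positions 30–38).

+3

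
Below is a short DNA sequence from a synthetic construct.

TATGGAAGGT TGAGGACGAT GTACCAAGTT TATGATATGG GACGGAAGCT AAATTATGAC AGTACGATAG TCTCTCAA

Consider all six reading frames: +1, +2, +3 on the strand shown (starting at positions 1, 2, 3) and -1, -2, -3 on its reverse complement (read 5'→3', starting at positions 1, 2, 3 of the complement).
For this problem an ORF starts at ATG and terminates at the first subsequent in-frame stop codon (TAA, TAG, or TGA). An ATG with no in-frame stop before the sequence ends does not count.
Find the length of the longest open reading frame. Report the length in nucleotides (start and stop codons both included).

21

Reverse complement (5'→3'): TTGAGAGACTATCGTACTGTCATAATTTAGCTTCCGTCCCATATCATAAACTTGGTACATCGTCCTCAACCTTCCATA
Frame +1: TAT GGA AGG TTG AGG ACG ATG TAC CAA GTT TAT GAT ATG GGA CGG AAG CTA AAT TAT GAC AGT ACG ATA GTC TCT CAA — no ATG→stop ORF.
Frame +2: ATG GAA GGT TGA GGA CGA TGT ACC AAG TTT ATG ATA TGG GAC GGA AGC TAA ATT ATG ACA GTA CGA TAG TCT CTC — ATG at 2, stop TGA at 11 → 12 nt; ATG at 32, stop TAA at 50 → 21 nt; ATG at 56, stop TAG at 68 → 15 nt.
Frame +3: TGG AAG GTT GAG GAC GAT GTA CCA AGT TTA TGA TAT GGG ACG GAA GCT AAA TTA TGA CAG TAC GAT AGT CTC TCA — no ATG→stop ORF.
Frame -1: TTG AGA GAC TAT CGT ACT GTC ATA ATT TAG CTT CCG TCC CAT ATC ATA AAC TTG GTA CAT CGT CCT CAA CCT TCC ATA — no ATG→stop ORF.
Frame -2: TGA GAG ACT ATC GTA CTG TCA TAA TTT AGC TTC CGT CCC ATA TCA TAA ACT TGG TAC ATC GTC CTC AAC CTT CCA — no ATG→stop ORF.
Frame -3: GAG AGA CTA TCG TAC TGT CAT AAT TTA GCT TCC GTC CCA TAT CAT AAA CTT GGT ACA TCG TCC TCA ACC TTC CAT — no ATG→stop ORF.
Longest: frame +2, positions 32–52, 21 nt = 7 codons = 6 aa. → 21 nucleotides.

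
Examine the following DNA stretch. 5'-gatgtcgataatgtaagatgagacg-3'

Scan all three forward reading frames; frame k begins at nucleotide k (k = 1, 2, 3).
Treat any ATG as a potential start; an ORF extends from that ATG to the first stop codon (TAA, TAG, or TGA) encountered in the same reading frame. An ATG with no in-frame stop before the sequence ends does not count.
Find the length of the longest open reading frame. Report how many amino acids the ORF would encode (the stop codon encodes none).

Frame 1: GAT GTC GAT AAT GTA AGA TGA GAC — no ATG→stop ORF.
Frame 2: ATG TCG ATA ATG TAA GAT GAG ACG — ATG at 2, stop TAA at 14 → 15 nt; ATG at 11, stop TAA at 14 → 6 nt.
Frame 3: TGT CGA TAA TGT AAG ATG AGA — no ATG→stop ORF.
Longest: frame 2, positions 2–16, 15 nt = 5 codons = 4 aa. → 4 amino acids.

4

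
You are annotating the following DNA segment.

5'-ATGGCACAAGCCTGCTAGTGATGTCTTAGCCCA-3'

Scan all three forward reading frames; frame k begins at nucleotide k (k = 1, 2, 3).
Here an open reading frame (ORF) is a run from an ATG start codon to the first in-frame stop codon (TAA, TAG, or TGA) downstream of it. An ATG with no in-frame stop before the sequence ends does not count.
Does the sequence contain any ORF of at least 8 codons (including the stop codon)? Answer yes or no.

Frame 1: ATG GCA CAA GCC TGC TAG TGA TGT CTT AGC CCA — ATG at 1, stop TAG at 16 → 18 nt.
Frame 2: TGG CAC AAG CCT GCT AGT GAT GTC TTA GCC — no ATG→stop ORF.
Frame 3: GGC ACA AGC CTG CTA GTG ATG TCT TAG CCC — ATG at 21, stop TAG at 27 → 9 nt.
Largest ORF found is 6 codons < 8, so no.

no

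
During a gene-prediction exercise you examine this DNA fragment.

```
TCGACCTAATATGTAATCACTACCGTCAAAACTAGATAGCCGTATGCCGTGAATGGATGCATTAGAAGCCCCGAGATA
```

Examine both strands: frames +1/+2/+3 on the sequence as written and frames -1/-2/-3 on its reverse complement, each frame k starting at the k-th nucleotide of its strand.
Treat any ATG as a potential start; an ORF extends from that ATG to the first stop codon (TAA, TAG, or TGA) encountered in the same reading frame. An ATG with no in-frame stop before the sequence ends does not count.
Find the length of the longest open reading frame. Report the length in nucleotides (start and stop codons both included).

57

Reverse complement (5'→3'): TATCTCGGGGCTTCTAATGCATCCATTCACGGCATACGGCTATCTAGTTTTGACGGTAGTGATTACATATTAGGTCGA
Frame +1: TCG ACC TAA TAT GTA ATC ACT ACC GTC AAA ACT AGA TAG CCG TAT GCC GTG AAT GGA TGC ATT AGA AGC CCC GAG ATA — no ATG→stop ORF.
Frame +2: CGA CCT AAT ATG TAA TCA CTA CCG TCA AAA CTA GAT AGC CGT ATG CCG TGA ATG GAT GCA TTA GAA GCC CCG AGA — ATG at 11, stop TAA at 14 → 6 nt; ATG at 44, stop TGA at 50 → 9 nt.
Frame +3: GAC CTA ATA TGT AAT CAC TAC CGT CAA AAC TAG ATA GCC GTA TGC CGT GAA TGG ATG CAT TAG AAG CCC CGA GAT — ATG at 57, stop TAG at 63 → 9 nt.
Frame -1: TAT CTC GGG GCT TCT AAT GCA TCC ATT CAC GGC ATA CGG CTA TCT AGT TTT GAC GGT AGT GAT TAC ATA TTA GGT CGA — no ATG→stop ORF.
Frame -2: ATC TCG GGG CTT CTA ATG CAT CCA TTC ACG GCA TAC GGC TAT CTA GTT TTG ACG GTA GTG ATT ACA TAT TAG GTC — ATG at 17, stop TAG at 71 → 57 nt.
Frame -3: TCT CGG GGC TTC TAA TGC ATC CAT TCA CGG CAT ACG GCT ATC TAG TTT TGA CGG TAG TGA TTA CAT ATT AGG TCG — no ATG→stop ORF.
Longest: frame -2, positions 17–73, 57 nt = 19 codons = 18 aa. → 57 nucleotides.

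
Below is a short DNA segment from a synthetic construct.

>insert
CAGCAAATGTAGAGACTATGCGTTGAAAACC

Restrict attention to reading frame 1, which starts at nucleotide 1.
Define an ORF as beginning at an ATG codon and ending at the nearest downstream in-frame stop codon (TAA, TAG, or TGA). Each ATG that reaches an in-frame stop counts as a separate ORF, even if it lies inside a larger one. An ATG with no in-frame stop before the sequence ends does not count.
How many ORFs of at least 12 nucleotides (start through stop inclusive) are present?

Frame 1: CAG CAA ATG TAG AGA CTA TGC GTT GAA AAC — ATG at 7, stop TAG at 10 → 6 nt.
No ORF reaches 12 nucleotides. Count = 0.

0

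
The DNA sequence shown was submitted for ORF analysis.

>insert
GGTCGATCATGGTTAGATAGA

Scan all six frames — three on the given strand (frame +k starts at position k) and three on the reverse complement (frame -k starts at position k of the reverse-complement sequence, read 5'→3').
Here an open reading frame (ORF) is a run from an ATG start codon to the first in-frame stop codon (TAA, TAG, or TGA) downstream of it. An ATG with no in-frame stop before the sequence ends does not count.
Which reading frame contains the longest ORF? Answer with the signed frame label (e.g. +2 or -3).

Reverse complement (5'→3'): TCTATCTAACCATGATCGACC
Frame +1: GGT CGA TCA TGG TTA GAT AGA — no ATG→stop ORF.
Frame +2: GTC GAT CAT GGT TAG ATA — no ATG→stop ORF.
Frame +3: TCG ATC ATG GTT AGA TAG — ATG at 9, stop TAG at 18 → 12 nt.
Frame -1: TCT ATC TAA CCA TGA TCG ACC — no ATG→stop ORF.
Frame -2: CTA TCT AAC CAT GAT CGA — no ATG→stop ORF.
Frame -3: TAT CTA ACC ATG ATC GAC — no ATG→stop ORF.
Longest ORF is 12 nt in frame +3 (positions 9–20).

+3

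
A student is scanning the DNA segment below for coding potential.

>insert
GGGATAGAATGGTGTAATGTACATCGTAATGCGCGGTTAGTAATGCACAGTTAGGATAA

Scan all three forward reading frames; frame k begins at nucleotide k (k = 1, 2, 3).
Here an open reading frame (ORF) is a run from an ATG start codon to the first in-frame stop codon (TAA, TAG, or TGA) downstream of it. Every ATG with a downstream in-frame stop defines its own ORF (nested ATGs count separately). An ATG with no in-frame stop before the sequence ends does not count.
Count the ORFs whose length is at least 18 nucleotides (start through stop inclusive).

1

Frame 1: GGG ATA GAA TGG TGT AAT GTA CAT CGT AAT GCG CGG TTA GTA ATG CAC AGT TAG GAT — ATG at 43, stop TAG at 52 → 12 nt.
Frame 2: GGA TAG AAT GGT GTA ATG TAC ATC GTA ATG CGC GGT TAG TAA TGC ACA GTT AGG ATA — ATG at 17, stop TAG at 38 → 24 nt; ATG at 29, stop TAG at 38 → 12 nt.
Frame 3: GAT AGA ATG GTG TAA TGT ACA TCG TAA TGC GCG GTT AGT AAT GCA CAG TTA GGA TAA — ATG at 9, stop TAA at 15 → 9 nt.
ORFs ≥ 18 nucleotides: frame 2 17–40 (24 nucleotides). Count = 1.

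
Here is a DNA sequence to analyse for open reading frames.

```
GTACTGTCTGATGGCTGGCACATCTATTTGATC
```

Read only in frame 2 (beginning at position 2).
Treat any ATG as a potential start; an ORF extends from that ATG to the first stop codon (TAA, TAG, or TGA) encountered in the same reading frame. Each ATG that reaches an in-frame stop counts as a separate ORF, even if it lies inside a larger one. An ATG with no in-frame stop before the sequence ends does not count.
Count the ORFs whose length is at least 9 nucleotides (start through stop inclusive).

1

Frame 2: TAC TGT CTG ATG GCT GGC ACA TCT ATT TGA — ATG at 11, stop TGA at 29 → 21 nt.
ORFs ≥ 9 nucleotides: frame 2 11–31 (21 nucleotides). Count = 1.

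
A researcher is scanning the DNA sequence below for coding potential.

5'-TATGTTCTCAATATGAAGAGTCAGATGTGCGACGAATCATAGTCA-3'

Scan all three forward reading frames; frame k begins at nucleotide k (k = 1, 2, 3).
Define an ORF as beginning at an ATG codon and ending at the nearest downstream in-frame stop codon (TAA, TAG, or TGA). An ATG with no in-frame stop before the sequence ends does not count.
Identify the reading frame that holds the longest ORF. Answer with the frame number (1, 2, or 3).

Frame 1: TAT GTT CTC AAT ATG AAG AGT CAG ATG TGC GAC GAA TCA TAG TCA — ATG at 13, stop TAG at 40 → 30 nt; ATG at 25, stop TAG at 40 → 18 nt.
Frame 2: ATG TTC TCA ATA TGA AGA GTC AGA TGT GCG ACG AAT CAT AGT — ATG at 2, stop TGA at 14 → 15 nt.
Frame 3: TGT TCT CAA TAT GAA GAG TCA GAT GTG CGA CGA ATC ATA GTC — no ATG→stop ORF.
Longest ORF is 30 nt in frame 1 (positions 13–42).

1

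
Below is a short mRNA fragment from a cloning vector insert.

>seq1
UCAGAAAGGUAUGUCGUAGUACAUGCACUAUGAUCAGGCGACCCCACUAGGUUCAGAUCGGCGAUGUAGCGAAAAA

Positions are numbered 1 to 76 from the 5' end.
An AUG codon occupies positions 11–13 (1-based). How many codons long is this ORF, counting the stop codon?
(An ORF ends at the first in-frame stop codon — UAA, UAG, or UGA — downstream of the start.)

3

Codons from position 11: AUG (11–13), UCG (14–16), UAG (17–19).
UAG is the first in-frame stop; that's 3 codons including the stop.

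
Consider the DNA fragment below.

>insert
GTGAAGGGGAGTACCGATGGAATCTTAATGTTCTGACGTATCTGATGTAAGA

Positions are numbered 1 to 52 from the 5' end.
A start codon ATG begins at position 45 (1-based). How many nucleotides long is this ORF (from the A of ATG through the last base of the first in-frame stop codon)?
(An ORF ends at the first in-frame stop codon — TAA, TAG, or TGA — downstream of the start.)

Codons from position 45: ATG (45–47), TAA (48–50).
TAA is the first in-frame stop; ORF spans 45–50, 6 nucleotides.

6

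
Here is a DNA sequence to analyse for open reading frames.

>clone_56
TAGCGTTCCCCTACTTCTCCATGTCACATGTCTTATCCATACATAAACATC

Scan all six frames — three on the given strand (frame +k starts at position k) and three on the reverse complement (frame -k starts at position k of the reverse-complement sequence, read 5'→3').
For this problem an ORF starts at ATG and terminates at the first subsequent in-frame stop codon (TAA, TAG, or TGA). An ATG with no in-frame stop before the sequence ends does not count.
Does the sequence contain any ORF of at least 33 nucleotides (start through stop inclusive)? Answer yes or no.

no

Reverse complement (5'→3'): GATGTTTATGTATGGATAAGACATGTGACATGGAGAAGTAGGGGAACGCTA
Frame +1: TAG CGT TCC CCT ACT TCT CCA TGT CAC ATG TCT TAT CCA TAC ATA AAC ATC — no ATG→stop ORF.
Frame +2: AGC GTT CCC CTA CTT CTC CAT GTC ACA TGT CTT ATC CAT ACA TAA ACA — no ATG→stop ORF.
Frame +3: GCG TTC CCC TAC TTC TCC ATG TCA CAT GTC TTA TCC ATA CAT AAA CAT — no ATG→stop ORF.
Frame -1: GAT GTT TAT GTA TGG ATA AGA CAT GTG ACA TGG AGA AGT AGG GGA ACG CTA — no ATG→stop ORF.
Frame -2: ATG TTT ATG TAT GGA TAA GAC ATG TGA CAT GGA GAA GTA GGG GAA CGC — ATG at 2, stop TAA at 17 → 18 nt; ATG at 8, stop TAA at 17 → 12 nt; ATG at 23, stop TGA at 26 → 6 nt.
Frame -3: TGT TTA TGT ATG GAT AAG ACA TGT GAC ATG GAG AAG TAG GGG AAC GCT — ATG at 12, stop TAG at 39 → 30 nt; ATG at 30, stop TAG at 39 → 12 nt.
Largest ORF found is 30 nucleotides < 33, so no.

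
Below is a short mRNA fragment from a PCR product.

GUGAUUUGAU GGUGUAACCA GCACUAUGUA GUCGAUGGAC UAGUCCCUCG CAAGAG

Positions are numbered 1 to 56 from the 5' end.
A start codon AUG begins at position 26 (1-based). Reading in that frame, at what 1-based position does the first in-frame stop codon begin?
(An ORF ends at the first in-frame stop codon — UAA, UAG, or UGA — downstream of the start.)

Codons from position 26: AUG (26–28), UAG (29–31).
UAG is a stop codon; it begins at position 29.

29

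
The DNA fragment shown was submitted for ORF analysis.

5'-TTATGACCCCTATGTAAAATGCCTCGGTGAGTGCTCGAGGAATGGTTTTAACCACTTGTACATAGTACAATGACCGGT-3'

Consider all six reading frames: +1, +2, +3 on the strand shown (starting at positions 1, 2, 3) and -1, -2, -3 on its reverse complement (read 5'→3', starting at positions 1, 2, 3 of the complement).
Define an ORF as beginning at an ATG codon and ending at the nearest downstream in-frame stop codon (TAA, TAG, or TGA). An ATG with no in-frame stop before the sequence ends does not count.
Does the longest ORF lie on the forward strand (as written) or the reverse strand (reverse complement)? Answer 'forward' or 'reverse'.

Reverse complement (5'→3'): ACCGGTCATTGTACTATGTACAAGTGGTTAAAACCATTCCTCGAGCACTCACCGAGGCATTTTACATAGGGGTCATAA
Frame +1: TTA TGA CCC CTA TGT AAA ATG CCT CGG TGA GTG CTC GAG GAA TGG TTT TAA CCA CTT GTA CAT AGT ACA ATG ACC GGT — ATG at 19, stop TGA at 28 → 12 nt.
Frame +2: TAT GAC CCC TAT GTA AAA TGC CTC GGT GAG TGC TCG AGG AAT GGT TTT AAC CAC TTG TAC ATA GTA CAA TGA CCG — no ATG→stop ORF.
Frame +3: ATG ACC CCT ATG TAA AAT GCC TCG GTG AGT GCT CGA GGA ATG GTT TTA ACC ACT TGT ACA TAG TAC AAT GAC CGG — ATG at 3, stop TAA at 15 → 15 nt; ATG at 12, stop TAA at 15 → 6 nt; ATG at 42, stop TAG at 63 → 24 nt.
Frame -1: ACC GGT CAT TGT ACT ATG TAC AAG TGG TTA AAA CCA TTC CTC GAG CAC TCA CCG AGG CAT TTT ACA TAG GGG TCA TAA — ATG at 16, stop TAG at 67 → 54 nt.
Frame -2: CCG GTC ATT GTA CTA TGT ACA AGT GGT TAA AAC CAT TCC TCG AGC ACT CAC CGA GGC ATT TTA CAT AGG GGT CAT — no ATG→stop ORF.
Frame -3: CGG TCA TTG TAC TAT GTA CAA GTG GTT AAA ACC ATT CCT CGA GCA CTC ACC GAG GCA TTT TAC ATA GGG GTC ATA — no ATG→stop ORF.
Forward-strand max 24 nt; reverse-strand max 54 nt. The reverse strand has the longer ORF.

reverse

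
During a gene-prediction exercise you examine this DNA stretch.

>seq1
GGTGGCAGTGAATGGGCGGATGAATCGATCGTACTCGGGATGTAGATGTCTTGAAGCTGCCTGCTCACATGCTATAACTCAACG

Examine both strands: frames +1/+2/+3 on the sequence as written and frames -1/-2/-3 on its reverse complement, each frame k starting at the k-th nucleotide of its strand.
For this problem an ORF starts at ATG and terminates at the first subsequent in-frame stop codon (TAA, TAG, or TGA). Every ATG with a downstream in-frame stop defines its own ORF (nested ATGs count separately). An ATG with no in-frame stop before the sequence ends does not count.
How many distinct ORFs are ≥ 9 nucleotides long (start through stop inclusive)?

Reverse complement (5'→3'): CGTTGAGTTATAGCATGTGAGCAGGCAGCTTCAAGACATCTACATCCCGAGTACGATCGATTCATCCGCCCATTCACTGCCACC
Frame +1: GGT GGC AGT GAA TGG GCG GAT GAA TCG ATC GTA CTC GGG ATG TAG ATG TCT TGA AGC TGC CTG CTC ACA TGC TAT AAC TCA ACG — ATG at 40, stop TAG at 43 → 6 nt; ATG at 46, stop TGA at 52 → 9 nt.
Frame +2: GTG GCA GTG AAT GGG CGG ATG AAT CGA TCG TAC TCG GGA TGT AGA TGT CTT GAA GCT GCC TGC TCA CAT GCT ATA ACT CAA — no ATG→stop ORF.
Frame +3: TGG CAG TGA ATG GGC GGA TGA ATC GAT CGT ACT CGG GAT GTA GAT GTC TTG AAG CTG CCT GCT CAC ATG CTA TAA CTC AAC — ATG at 12, stop TGA at 21 → 12 nt; ATG at 69, stop TAA at 75 → 9 nt.
Frame -1: CGT TGA GTT ATA GCA TGT GAG CAG GCA GCT TCA AGA CAT CTA CAT CCC GAG TAC GAT CGA TTC ATC CGC CCA TTC ACT GCC ACC — no ATG→stop ORF.
Frame -2: GTT GAG TTA TAG CAT GTG AGC AGG CAG CTT CAA GAC ATC TAC ATC CCG AGT ACG ATC GAT TCA TCC GCC CAT TCA CTG CCA — no ATG→stop ORF.
Frame -3: TTG AGT TAT AGC ATG TGA GCA GGC AGC TTC AAG ACA TCT ACA TCC CGA GTA CGA TCG ATT CAT CCG CCC ATT CAC TGC CAC — ATG at 15, stop TGA at 18 → 6 nt.
ORFs ≥ 9 nucleotides: frame +1 46–54 (9 nucleotides), frame +3 12–23 (12 nucleotides), frame +3 69–77 (9 nucleotides). Count = 3.

3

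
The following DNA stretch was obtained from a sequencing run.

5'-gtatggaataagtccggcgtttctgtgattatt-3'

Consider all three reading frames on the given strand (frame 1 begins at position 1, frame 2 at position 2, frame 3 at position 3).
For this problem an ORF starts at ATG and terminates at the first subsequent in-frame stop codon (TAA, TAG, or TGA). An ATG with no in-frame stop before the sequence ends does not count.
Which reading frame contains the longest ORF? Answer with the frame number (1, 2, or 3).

Frame 1: GTA TGG AAT AAG TCC GGC GTT TCT GTG ATT ATT — no ATG→stop ORF.
Frame 2: TAT GGA ATA AGT CCG GCG TTT CTG TGA TTA — no ATG→stop ORF.
Frame 3: ATG GAA TAA GTC CGG CGT TTC TGT GAT TAT — ATG at 3, stop TAA at 9 → 9 nt.
Longest ORF is 9 nt in frame 3 (positions 3–11).

3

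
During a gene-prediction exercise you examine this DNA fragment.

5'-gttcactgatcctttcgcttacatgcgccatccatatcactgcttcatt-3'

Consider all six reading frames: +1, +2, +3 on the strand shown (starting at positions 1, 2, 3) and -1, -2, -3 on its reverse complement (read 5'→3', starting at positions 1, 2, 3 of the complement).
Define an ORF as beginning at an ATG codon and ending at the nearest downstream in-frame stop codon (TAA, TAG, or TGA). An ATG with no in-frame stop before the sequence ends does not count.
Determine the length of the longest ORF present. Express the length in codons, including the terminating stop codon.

11

Reverse complement (5'→3'): AATGAAGCAGTGATATGGATGGCGCATGTAAGCGAAAGGATCAGTGAAC
Frame +1: GTT CAC TGA TCC TTT CGC TTA CAT GCG CCA TCC ATA TCA CTG CTT CAT — no ATG→stop ORF.
Frame +2: TTC ACT GAT CCT TTC GCT TAC ATG CGC CAT CCA TAT CAC TGC TTC ATT — no ATG→stop ORF.
Frame +3: TCA CTG ATC CTT TCG CTT ACA TGC GCC ATC CAT ATC ACT GCT TCA — no ATG→stop ORF.
Frame -1: AAT GAA GCA GTG ATA TGG ATG GCG CAT GTA AGC GAA AGG ATC AGT GAA — no ATG→stop ORF.
Frame -2: ATG AAG CAG TGA TAT GGA TGG CGC ATG TAA GCG AAA GGA TCA GTG AAC — ATG at 2, stop TGA at 11 → 12 nt; ATG at 26, stop TAA at 29 → 6 nt.
Frame -3: TGA AGC AGT GAT ATG GAT GGC GCA TGT AAG CGA AAG GAT CAG TGA — ATG at 15, stop TGA at 45 → 33 nt.
Longest: frame -3, positions 15–47, 33 nt = 11 codons = 10 aa. → 11 codons.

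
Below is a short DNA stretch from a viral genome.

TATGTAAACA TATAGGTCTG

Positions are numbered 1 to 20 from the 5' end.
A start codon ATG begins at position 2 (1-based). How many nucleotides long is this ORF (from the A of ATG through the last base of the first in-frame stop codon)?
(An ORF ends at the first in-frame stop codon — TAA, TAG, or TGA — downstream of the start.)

Codons from position 2: ATG (2–4), TAA (5–7).
TAA is the first in-frame stop; ORF spans 2–7, 6 nucleotides.

6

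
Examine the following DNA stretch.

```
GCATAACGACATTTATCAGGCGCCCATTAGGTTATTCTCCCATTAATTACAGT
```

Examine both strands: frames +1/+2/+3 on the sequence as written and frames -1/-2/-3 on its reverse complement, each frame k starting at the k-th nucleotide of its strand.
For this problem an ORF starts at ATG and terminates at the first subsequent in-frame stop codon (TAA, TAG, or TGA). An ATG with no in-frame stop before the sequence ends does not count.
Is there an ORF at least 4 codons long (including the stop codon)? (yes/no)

Reverse complement (5'→3'): ACTGTAATTAATGGGAGAATAACCTAATGGGCGCCTGATAAATGTCGTTATGC
Frame +1: GCA TAA CGA CAT TTA TCA GGC GCC CAT TAG GTT ATT CTC CCA TTA ATT ACA — no ATG→stop ORF.
Frame +2: CAT AAC GAC ATT TAT CAG GCG CCC ATT AGG TTA TTC TCC CAT TAA TTA CAG — no ATG→stop ORF.
Frame +3: ATA ACG ACA TTT ATC AGG CGC CCA TTA GGT TAT TCT CCC ATT AAT TAC AGT — no ATG→stop ORF.
Frame -1: ACT GTA ATT AAT GGG AGA ATA ACC TAA TGG GCG CCT GAT AAA TGT CGT TAT — no ATG→stop ORF.
Frame -2: CTG TAA TTA ATG GGA GAA TAA CCT AAT GGG CGC CTG ATA AAT GTC GTT ATG — ATG at 11, stop TAA at 20 → 12 nt.
Frame -3: TGT AAT TAA TGG GAG AAT AAC CTA ATG GGC GCC TGA TAA ATG TCG TTA TGC — ATG at 27, stop TGA at 36 → 12 nt.
Frame -2 has an ORF of 4 codons (positions 11–22) ≥ 4, so yes.

yes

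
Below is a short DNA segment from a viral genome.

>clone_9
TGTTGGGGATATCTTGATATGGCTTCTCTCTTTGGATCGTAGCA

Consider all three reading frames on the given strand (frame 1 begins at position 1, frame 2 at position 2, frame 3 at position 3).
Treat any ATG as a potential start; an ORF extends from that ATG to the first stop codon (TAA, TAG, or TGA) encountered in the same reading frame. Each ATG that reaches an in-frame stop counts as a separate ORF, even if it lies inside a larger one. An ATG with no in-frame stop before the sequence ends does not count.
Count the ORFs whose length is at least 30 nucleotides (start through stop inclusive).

Frame 1: TGT TGG GGA TAT CTT GAT ATG GCT TCT CTC TTT GGA TCG TAG — ATG at 19, stop TAG at 40 → 24 nt.
Frame 2: GTT GGG GAT ATC TTG ATA TGG CTT CTC TCT TTG GAT CGT AGC — no ATG→stop ORF.
Frame 3: TTG GGG ATA TCT TGA TAT GGC TTC TCT CTT TGG ATC GTA GCA — no ATG→stop ORF.
No ORF reaches 30 nucleotides. Count = 0.

0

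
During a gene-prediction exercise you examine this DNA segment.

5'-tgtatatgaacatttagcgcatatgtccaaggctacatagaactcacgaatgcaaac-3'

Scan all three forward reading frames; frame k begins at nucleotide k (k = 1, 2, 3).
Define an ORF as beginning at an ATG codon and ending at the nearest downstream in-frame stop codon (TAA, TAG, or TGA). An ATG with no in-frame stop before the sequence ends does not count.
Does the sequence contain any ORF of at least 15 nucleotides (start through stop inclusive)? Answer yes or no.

yes

Frame 1: TGT ATA TGA ACA TTT AGC GCA TAT GTC CAA GGC TAC ATA GAA CTC ACG AAT GCA AAC — no ATG→stop ORF.
Frame 2: GTA TAT GAA CAT TTA GCG CAT ATG TCC AAG GCT ACA TAG AAC TCA CGA ATG CAA — ATG at 23, stop TAG at 38 → 18 nt.
Frame 3: TAT ATG AAC ATT TAG CGC ATA TGT CCA AGG CTA CAT AGA ACT CAC GAA TGC AAA — ATG at 6, stop TAG at 15 → 12 nt.
Frame 2 has an ORF of 18 nucleotides (positions 23–40) ≥ 15, so yes.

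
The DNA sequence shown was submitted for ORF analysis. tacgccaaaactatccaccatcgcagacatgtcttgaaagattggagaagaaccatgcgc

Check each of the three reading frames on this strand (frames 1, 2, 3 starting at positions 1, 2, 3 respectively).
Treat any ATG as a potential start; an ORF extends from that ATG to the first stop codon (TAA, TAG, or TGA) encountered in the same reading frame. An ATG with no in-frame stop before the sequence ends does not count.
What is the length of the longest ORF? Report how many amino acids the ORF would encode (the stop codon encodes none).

Frame 1: TAC GCC AAA ACT ATC CAC CAT CGC AGA CAT GTC TTG AAA GAT TGG AGA AGA ACC ATG CGC — no ATG→stop ORF.
Frame 2: ACG CCA AAA CTA TCC ACC ATC GCA GAC ATG TCT TGA AAG ATT GGA GAA GAA CCA TGC — ATG at 29, stop TGA at 35 → 9 nt.
Frame 3: CGC CAA AAC TAT CCA CCA TCG CAG ACA TGT CTT GAA AGA TTG GAG AAG AAC CAT GCG — no ATG→stop ORF.
Longest: frame 2, positions 29–37, 9 nt = 3 codons = 2 aa. → 2 amino acids.

2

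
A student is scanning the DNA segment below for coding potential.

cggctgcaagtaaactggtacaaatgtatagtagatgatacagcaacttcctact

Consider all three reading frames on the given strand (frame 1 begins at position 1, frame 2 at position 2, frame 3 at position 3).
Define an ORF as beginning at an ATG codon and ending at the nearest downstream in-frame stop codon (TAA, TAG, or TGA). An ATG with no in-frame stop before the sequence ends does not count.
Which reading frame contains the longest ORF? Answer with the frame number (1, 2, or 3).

3

Frame 1: CGG CTG CAA GTA AAC TGG TAC AAA TGT ATA GTA GAT GAT ACA GCA ACT TCC TAC — no ATG→stop ORF.
Frame 2: GGC TGC AAG TAA ACT GGT ACA AAT GTA TAG TAG ATG ATA CAG CAA CTT CCT ACT — no ATG→stop ORF.
Frame 3: GCT GCA AGT AAA CTG GTA CAA ATG TAT AGT AGA TGA TAC AGC AAC TTC CTA — ATG at 24, stop TGA at 36 → 15 nt.
Longest ORF is 15 nt in frame 3 (positions 24–38).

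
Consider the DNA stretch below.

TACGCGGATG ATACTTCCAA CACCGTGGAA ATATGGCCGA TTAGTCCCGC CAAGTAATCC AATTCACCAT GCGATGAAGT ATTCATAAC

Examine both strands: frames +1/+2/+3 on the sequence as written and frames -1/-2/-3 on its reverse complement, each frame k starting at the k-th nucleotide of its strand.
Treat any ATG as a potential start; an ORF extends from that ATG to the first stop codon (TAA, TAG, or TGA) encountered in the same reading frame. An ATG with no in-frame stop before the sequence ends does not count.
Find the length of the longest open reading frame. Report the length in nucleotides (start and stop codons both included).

81

Reverse complement (5'→3'): GTTATGAATACTTCATCGCATGGTGAATTGGATTACTTGGCGGGACTAATCGGCCATATTTCCACGGTGTTGGAAGTATCATCCGCGTA
Frame +1: TAC GCG GAT GAT ACT TCC AAC ACC GTG GAA ATA TGG CCG ATT AGT CCC GCC AAG TAA TCC AAT TCA CCA TGC GAT GAA GTA TTC ATA — no ATG→stop ORF.
Frame +2: ACG CGG ATG ATA CTT CCA ACA CCG TGG AAA TAT GGC CGA TTA GTC CCG CCA AGT AAT CCA ATT CAC CAT GCG ATG AAG TAT TCA TAA — ATG at 8, stop TAA at 86 → 81 nt; ATG at 74, stop TAA at 86 → 15 nt.
Frame +3: CGC GGA TGA TAC TTC CAA CAC CGT GGA AAT ATG GCC GAT TAG TCC CGC CAA GTA ATC CAA TTC ACC ATG CGA TGA AGT ATT CAT AAC — ATG at 33, stop TAG at 42 → 12 nt; ATG at 69, stop TGA at 75 → 9 nt.
Frame -1: GTT ATG AAT ACT TCA TCG CAT GGT GAA TTG GAT TAC TTG GCG GGA CTA ATC GGC CAT ATT TCC ACG GTG TTG GAA GTA TCA TCC GCG — no ATG→stop ORF.
Frame -2: TTA TGA ATA CTT CAT CGC ATG GTG AAT TGG ATT ACT TGG CGG GAC TAA TCG GCC ATA TTT CCA CGG TGT TGG AAG TAT CAT CCG CGT — ATG at 20, stop TAA at 47 → 30 nt.
Frame -3: TAT GAA TAC TTC ATC GCA TGG TGA ATT GGA TTA CTT GGC GGG ACT AAT CGG CCA TAT TTC CAC GGT GTT GGA AGT ATC ATC CGC GTA — no ATG→stop ORF.
Longest: frame +2, positions 8–88, 81 nt = 27 codons = 26 aa. → 81 nucleotides.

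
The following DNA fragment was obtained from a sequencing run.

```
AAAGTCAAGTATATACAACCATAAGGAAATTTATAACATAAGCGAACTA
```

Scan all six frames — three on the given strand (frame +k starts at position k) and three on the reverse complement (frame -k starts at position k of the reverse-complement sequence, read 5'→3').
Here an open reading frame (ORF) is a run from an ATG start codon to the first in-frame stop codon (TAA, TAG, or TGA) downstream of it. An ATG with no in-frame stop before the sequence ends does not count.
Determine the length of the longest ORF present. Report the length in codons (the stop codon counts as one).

6

Reverse complement (5'→3'): TAGTTCGCTTATGTTATAAATTTCCTTATGGTTGTATATACTTGACTTT
Frame +1: AAA GTC AAG TAT ATA CAA CCA TAA GGA AAT TTA TAA CAT AAG CGA ACT — no ATG→stop ORF.
Frame +2: AAG TCA AGT ATA TAC AAC CAT AAG GAA ATT TAT AAC ATA AGC GAA CTA — no ATG→stop ORF.
Frame +3: AGT CAA GTA TAT ACA ACC ATA AGG AAA TTT ATA ACA TAA GCG AAC — no ATG→stop ORF.
Frame -1: TAG TTC GCT TAT GTT ATA AAT TTC CTT ATG GTT GTA TAT ACT TGA CTT — ATG at 28, stop TGA at 43 → 18 nt.
Frame -2: AGT TCG CTT ATG TTA TAA ATT TCC TTA TGG TTG TAT ATA CTT GAC TTT — ATG at 11, stop TAA at 17 → 9 nt.
Frame -3: GTT CGC TTA TGT TAT AAA TTT CCT TAT GGT TGT ATA TAC TTG ACT — no ATG→stop ORF.
Longest: frame -1, positions 28–45, 18 nt = 6 codons = 5 aa. → 6 codons.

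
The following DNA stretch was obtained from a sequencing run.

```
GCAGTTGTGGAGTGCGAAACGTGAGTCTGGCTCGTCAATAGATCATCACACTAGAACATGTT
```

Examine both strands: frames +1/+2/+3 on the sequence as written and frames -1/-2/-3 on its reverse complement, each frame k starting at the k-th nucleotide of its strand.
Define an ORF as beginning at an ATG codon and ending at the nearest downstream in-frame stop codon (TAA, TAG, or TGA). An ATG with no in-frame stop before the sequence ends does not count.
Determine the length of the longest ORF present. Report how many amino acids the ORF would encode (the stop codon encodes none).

Reverse complement (5'→3'): AACATGTTCTAGTGTGATGATCTATTGACGAGCCAGACTCACGTTTCGCACTCCACAACTGC
Frame +1: GCA GTT GTG GAG TGC GAA ACG TGA GTC TGG CTC GTC AAT AGA TCA TCA CAC TAG AAC ATG — no ATG→stop ORF.
Frame +2: CAG TTG TGG AGT GCG AAA CGT GAG TCT GGC TCG TCA ATA GAT CAT CAC ACT AGA ACA TGT — no ATG→stop ORF.
Frame +3: AGT TGT GGA GTG CGA AAC GTG AGT CTG GCT CGT CAA TAG ATC ATC ACA CTA GAA CAT GTT — no ATG→stop ORF.
Frame -1: AAC ATG TTC TAG TGT GAT GAT CTA TTG ACG AGC CAG ACT CAC GTT TCG CAC TCC ACA ACT — ATG at 4, stop TAG at 10 → 9 nt.
Frame -2: ACA TGT TCT AGT GTG ATG ATC TAT TGA CGA GCC AGA CTC ACG TTT CGC ACT CCA CAA CTG — ATG at 17, stop TGA at 26 → 12 nt.
Frame -3: CAT GTT CTA GTG TGA TGA TCT ATT GAC GAG CCA GAC TCA CGT TTC GCA CTC CAC AAC TGC — no ATG→stop ORF.
Longest: frame -2, positions 17–28, 12 nt = 4 codons = 3 aa. → 3 amino acids.

3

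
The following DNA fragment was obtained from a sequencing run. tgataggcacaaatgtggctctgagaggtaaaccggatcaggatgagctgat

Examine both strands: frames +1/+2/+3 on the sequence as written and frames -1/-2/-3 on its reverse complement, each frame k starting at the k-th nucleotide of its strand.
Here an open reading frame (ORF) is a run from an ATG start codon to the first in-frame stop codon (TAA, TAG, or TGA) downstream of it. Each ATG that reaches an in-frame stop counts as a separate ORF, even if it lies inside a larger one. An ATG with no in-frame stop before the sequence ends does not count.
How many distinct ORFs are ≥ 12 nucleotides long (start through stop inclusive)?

1

Reverse complement (5'→3'): ATCAGCTCATCCTGATCCGGTTTACCTCTCAGAGCCACATTTGTGCCTATCA
Frame +1: TGA TAG GCA CAA ATG TGG CTC TGA GAG GTA AAC CGG ATC AGG ATG AGC TGA — ATG at 13, stop TGA at 22 → 12 nt; ATG at 43, stop TGA at 49 → 9 nt.
Frame +2: GAT AGG CAC AAA TGT GGC TCT GAG AGG TAA ACC GGA TCA GGA TGA GCT GAT — no ATG→stop ORF.
Frame +3: ATA GGC ACA AAT GTG GCT CTG AGA GGT AAA CCG GAT CAG GAT GAG CTG — no ATG→stop ORF.
Frame -1: ATC AGC TCA TCC TGA TCC GGT TTA CCT CTC AGA GCC ACA TTT GTG CCT ATC — no ATG→stop ORF.
Frame -2: TCA GCT CAT CCT GAT CCG GTT TAC CTC TCA GAG CCA CAT TTG TGC CTA TCA — no ATG→stop ORF.
Frame -3: CAG CTC ATC CTG ATC CGG TTT ACC TCT CAG AGC CAC ATT TGT GCC TAT — no ATG→stop ORF.
ORFs ≥ 12 nucleotides: frame +1 13–24 (12 nucleotides). Count = 1.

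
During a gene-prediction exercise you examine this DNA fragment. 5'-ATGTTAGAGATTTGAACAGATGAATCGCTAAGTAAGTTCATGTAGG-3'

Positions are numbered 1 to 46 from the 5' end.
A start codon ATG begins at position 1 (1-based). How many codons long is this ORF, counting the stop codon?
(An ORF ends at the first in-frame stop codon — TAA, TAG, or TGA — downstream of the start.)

Codons from position 1: ATG (1–3), TTA (4–6), GAG (7–9), ATT (10–12), TGA (13–15).
TGA is the first in-frame stop; that's 5 codons including the stop.

5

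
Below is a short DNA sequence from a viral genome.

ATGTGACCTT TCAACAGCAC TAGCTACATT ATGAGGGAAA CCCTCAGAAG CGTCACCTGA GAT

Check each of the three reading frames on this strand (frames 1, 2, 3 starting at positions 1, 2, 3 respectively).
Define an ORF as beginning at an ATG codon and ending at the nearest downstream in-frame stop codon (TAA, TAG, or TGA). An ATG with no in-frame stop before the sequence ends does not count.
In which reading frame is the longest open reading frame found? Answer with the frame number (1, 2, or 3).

1

Frame 1: ATG TGA CCT TTC AAC AGC ACT AGC TAC ATT ATG AGG GAA ACC CTC AGA AGC GTC ACC TGA GAT — ATG at 1, stop TGA at 4 → 6 nt; ATG at 31, stop TGA at 58 → 30 nt.
Frame 2: TGT GAC CTT TCA ACA GCA CTA GCT ACA TTA TGA GGG AAA CCC TCA GAA GCG TCA CCT GAG — no ATG→stop ORF.
Frame 3: GTG ACC TTT CAA CAG CAC TAG CTA CAT TAT GAG GGA AAC CCT CAG AAG CGT CAC CTG AGA — no ATG→stop ORF.
Longest ORF is 30 nt in frame 1 (positions 31–60).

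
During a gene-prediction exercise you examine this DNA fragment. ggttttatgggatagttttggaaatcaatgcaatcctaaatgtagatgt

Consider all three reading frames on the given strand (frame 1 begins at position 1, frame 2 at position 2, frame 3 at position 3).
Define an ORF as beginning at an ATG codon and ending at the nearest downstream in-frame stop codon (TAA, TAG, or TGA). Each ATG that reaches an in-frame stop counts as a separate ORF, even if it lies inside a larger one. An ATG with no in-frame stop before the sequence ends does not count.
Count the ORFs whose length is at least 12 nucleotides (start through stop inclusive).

1

Frame 1: GGT TTT ATG GGA TAG TTT TGG AAA TCA ATG CAA TCC TAA ATG TAG ATG — ATG at 7, stop TAG at 13 → 9 nt; ATG at 28, stop TAA at 37 → 12 nt; ATG at 40, stop TAG at 43 → 6 nt.
Frame 2: GTT TTA TGG GAT AGT TTT GGA AAT CAA TGC AAT CCT AAA TGT AGA TGT — no ATG→stop ORF.
Frame 3: TTT TAT GGG ATA GTT TTG GAA ATC AAT GCA ATC CTA AAT GTA GAT — no ATG→stop ORF.
ORFs ≥ 12 nucleotides: frame 1 28–39 (12 nucleotides). Count = 1.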